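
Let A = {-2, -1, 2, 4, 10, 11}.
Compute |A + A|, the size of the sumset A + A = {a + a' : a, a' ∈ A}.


A + A = {a + a' : a, a' ∈ A}; |A| = 6.
General bounds: 2|A| - 1 ≤ |A + A| ≤ |A|(|A|+1)/2, i.e. 11 ≤ |A + A| ≤ 21.
Lower bound 2|A|-1 is attained iff A is an arithmetic progression.
Enumerate sums a + a' for a ≤ a' (symmetric, so this suffices):
a = -2: -2+-2=-4, -2+-1=-3, -2+2=0, -2+4=2, -2+10=8, -2+11=9
a = -1: -1+-1=-2, -1+2=1, -1+4=3, -1+10=9, -1+11=10
a = 2: 2+2=4, 2+4=6, 2+10=12, 2+11=13
a = 4: 4+4=8, 4+10=14, 4+11=15
a = 10: 10+10=20, 10+11=21
a = 11: 11+11=22
Distinct sums: {-4, -3, -2, 0, 1, 2, 3, 4, 6, 8, 9, 10, 12, 13, 14, 15, 20, 21, 22}
|A + A| = 19

|A + A| = 19


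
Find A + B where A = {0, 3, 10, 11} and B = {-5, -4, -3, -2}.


A + B = {a + b : a ∈ A, b ∈ B}.
Enumerate all |A|·|B| = 4·4 = 16 pairs (a, b) and collect distinct sums.
a = 0: 0+-5=-5, 0+-4=-4, 0+-3=-3, 0+-2=-2
a = 3: 3+-5=-2, 3+-4=-1, 3+-3=0, 3+-2=1
a = 10: 10+-5=5, 10+-4=6, 10+-3=7, 10+-2=8
a = 11: 11+-5=6, 11+-4=7, 11+-3=8, 11+-2=9
Collecting distinct sums: A + B = {-5, -4, -3, -2, -1, 0, 1, 5, 6, 7, 8, 9}
|A + B| = 12

A + B = {-5, -4, -3, -2, -1, 0, 1, 5, 6, 7, 8, 9}


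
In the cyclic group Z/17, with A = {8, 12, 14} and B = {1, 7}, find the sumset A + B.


Work in Z/17Z: reduce every sum a + b modulo 17.
Enumerate all 6 pairs:
a = 8: 8+1=9, 8+7=15
a = 12: 12+1=13, 12+7=2
a = 14: 14+1=15, 14+7=4
Distinct residues collected: {2, 4, 9, 13, 15}
|A + B| = 5 (out of 17 total residues).

A + B = {2, 4, 9, 13, 15}


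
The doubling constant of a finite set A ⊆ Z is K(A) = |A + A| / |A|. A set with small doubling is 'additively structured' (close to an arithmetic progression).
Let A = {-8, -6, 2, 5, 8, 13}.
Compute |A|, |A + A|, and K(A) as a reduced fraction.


|A| = 6.
Compute A + A by enumerating all 36 pairs.
A + A = {-16, -14, -12, -6, -4, -3, -1, 0, 2, 4, 5, 7, 10, 13, 15, 16, 18, 21, 26}, so |A + A| = 19.
K = |A + A| / |A| = 19/6 (already in lowest terms) ≈ 3.1667.
Reference: AP of size 6 gives K = 11/6 ≈ 1.8333; a fully generic set of size 6 gives K ≈ 3.5000.

|A| = 6, |A + A| = 19, K = 19/6.


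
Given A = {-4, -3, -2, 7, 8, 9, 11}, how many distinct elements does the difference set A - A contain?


A - A = {a - a' : a, a' ∈ A}; |A| = 7.
Bounds: 2|A|-1 ≤ |A - A| ≤ |A|² - |A| + 1, i.e. 13 ≤ |A - A| ≤ 43.
Note: 0 ∈ A - A always (from a - a). The set is symmetric: if d ∈ A - A then -d ∈ A - A.
Enumerate nonzero differences d = a - a' with a > a' (then include -d):
Positive differences: {1, 2, 3, 4, 9, 10, 11, 12, 13, 14, 15}
Full difference set: {0} ∪ (positive diffs) ∪ (negative diffs).
|A - A| = 1 + 2·11 = 23 (matches direct enumeration: 23).

|A - A| = 23


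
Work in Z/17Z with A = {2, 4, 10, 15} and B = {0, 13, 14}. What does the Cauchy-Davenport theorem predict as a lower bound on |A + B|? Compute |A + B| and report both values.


Cauchy-Davenport: |A + B| ≥ min(p, |A| + |B| - 1) for A, B nonempty in Z/pZ.
|A| = 4, |B| = 3, p = 17.
CD lower bound = min(17, 4 + 3 - 1) = min(17, 6) = 6.
Compute A + B mod 17 directly:
a = 2: 2+0=2, 2+13=15, 2+14=16
a = 4: 4+0=4, 4+13=0, 4+14=1
a = 10: 10+0=10, 10+13=6, 10+14=7
a = 15: 15+0=15, 15+13=11, 15+14=12
A + B = {0, 1, 2, 4, 6, 7, 10, 11, 12, 15, 16}, so |A + B| = 11.
Verify: 11 ≥ 6? Yes ✓.

CD lower bound = 6, actual |A + B| = 11.


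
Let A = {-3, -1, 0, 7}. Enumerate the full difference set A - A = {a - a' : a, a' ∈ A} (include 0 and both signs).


A - A = {a - a' : a, a' ∈ A}.
Compute a - a' for each ordered pair (a, a'):
a = -3: -3--3=0, -3--1=-2, -3-0=-3, -3-7=-10
a = -1: -1--3=2, -1--1=0, -1-0=-1, -1-7=-8
a = 0: 0--3=3, 0--1=1, 0-0=0, 0-7=-7
a = 7: 7--3=10, 7--1=8, 7-0=7, 7-7=0
Collecting distinct values (and noting 0 appears from a-a):
A - A = {-10, -8, -7, -3, -2, -1, 0, 1, 2, 3, 7, 8, 10}
|A - A| = 13

A - A = {-10, -8, -7, -3, -2, -1, 0, 1, 2, 3, 7, 8, 10}


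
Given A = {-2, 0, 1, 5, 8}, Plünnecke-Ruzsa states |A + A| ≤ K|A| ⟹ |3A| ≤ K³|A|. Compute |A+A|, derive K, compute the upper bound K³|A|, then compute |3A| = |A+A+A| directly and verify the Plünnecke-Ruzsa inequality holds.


|A| = 5.
Step 1: Compute A + A by enumerating all 25 pairs.
A + A = {-4, -2, -1, 0, 1, 2, 3, 5, 6, 8, 9, 10, 13, 16}, so |A + A| = 14.
Step 2: Doubling constant K = |A + A|/|A| = 14/5 = 14/5 ≈ 2.8000.
Step 3: Plünnecke-Ruzsa gives |3A| ≤ K³·|A| = (2.8000)³ · 5 ≈ 109.7600.
Step 4: Compute 3A = A + A + A directly by enumerating all triples (a,b,c) ∈ A³; |3A| = 25.
Step 5: Check 25 ≤ 109.7600? Yes ✓.

K = 14/5, Plünnecke-Ruzsa bound K³|A| ≈ 109.7600, |3A| = 25, inequality holds.


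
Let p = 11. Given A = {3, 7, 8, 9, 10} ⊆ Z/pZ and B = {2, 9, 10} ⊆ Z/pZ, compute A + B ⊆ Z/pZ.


Work in Z/11Z: reduce every sum a + b modulo 11.
Enumerate all 15 pairs:
a = 3: 3+2=5, 3+9=1, 3+10=2
a = 7: 7+2=9, 7+9=5, 7+10=6
a = 8: 8+2=10, 8+9=6, 8+10=7
a = 9: 9+2=0, 9+9=7, 9+10=8
a = 10: 10+2=1, 10+9=8, 10+10=9
Distinct residues collected: {0, 1, 2, 5, 6, 7, 8, 9, 10}
|A + B| = 9 (out of 11 total residues).

A + B = {0, 1, 2, 5, 6, 7, 8, 9, 10}


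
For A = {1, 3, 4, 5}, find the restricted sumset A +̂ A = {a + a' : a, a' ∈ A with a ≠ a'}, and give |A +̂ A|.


Restricted sumset: A +̂ A = {a + a' : a ∈ A, a' ∈ A, a ≠ a'}.
Equivalently, take A + A and drop any sum 2a that is achievable ONLY as a + a for a ∈ A (i.e. sums representable only with equal summands).
Enumerate pairs (a, a') with a < a' (symmetric, so each unordered pair gives one sum; this covers all a ≠ a'):
  1 + 3 = 4
  1 + 4 = 5
  1 + 5 = 6
  3 + 4 = 7
  3 + 5 = 8
  4 + 5 = 9
Collected distinct sums: {4, 5, 6, 7, 8, 9}
|A +̂ A| = 6
(Reference bound: |A +̂ A| ≥ 2|A| - 3 for |A| ≥ 2, with |A| = 4 giving ≥ 5.)

|A +̂ A| = 6


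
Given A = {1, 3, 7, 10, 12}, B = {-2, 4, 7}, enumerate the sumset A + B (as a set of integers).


A + B = {a + b : a ∈ A, b ∈ B}.
Enumerate all |A|·|B| = 5·3 = 15 pairs (a, b) and collect distinct sums.
a = 1: 1+-2=-1, 1+4=5, 1+7=8
a = 3: 3+-2=1, 3+4=7, 3+7=10
a = 7: 7+-2=5, 7+4=11, 7+7=14
a = 10: 10+-2=8, 10+4=14, 10+7=17
a = 12: 12+-2=10, 12+4=16, 12+7=19
Collecting distinct sums: A + B = {-1, 1, 5, 7, 8, 10, 11, 14, 16, 17, 19}
|A + B| = 11

A + B = {-1, 1, 5, 7, 8, 10, 11, 14, 16, 17, 19}


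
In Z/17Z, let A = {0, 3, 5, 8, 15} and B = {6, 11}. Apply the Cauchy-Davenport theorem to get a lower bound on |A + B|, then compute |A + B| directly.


Cauchy-Davenport: |A + B| ≥ min(p, |A| + |B| - 1) for A, B nonempty in Z/pZ.
|A| = 5, |B| = 2, p = 17.
CD lower bound = min(17, 5 + 2 - 1) = min(17, 6) = 6.
Compute A + B mod 17 directly:
a = 0: 0+6=6, 0+11=11
a = 3: 3+6=9, 3+11=14
a = 5: 5+6=11, 5+11=16
a = 8: 8+6=14, 8+11=2
a = 15: 15+6=4, 15+11=9
A + B = {2, 4, 6, 9, 11, 14, 16}, so |A + B| = 7.
Verify: 7 ≥ 6? Yes ✓.

CD lower bound = 6, actual |A + B| = 7.


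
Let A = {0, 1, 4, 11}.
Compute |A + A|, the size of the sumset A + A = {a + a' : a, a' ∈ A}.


A + A = {a + a' : a, a' ∈ A}; |A| = 4.
General bounds: 2|A| - 1 ≤ |A + A| ≤ |A|(|A|+1)/2, i.e. 7 ≤ |A + A| ≤ 10.
Lower bound 2|A|-1 is attained iff A is an arithmetic progression.
Enumerate sums a + a' for a ≤ a' (symmetric, so this suffices):
a = 0: 0+0=0, 0+1=1, 0+4=4, 0+11=11
a = 1: 1+1=2, 1+4=5, 1+11=12
a = 4: 4+4=8, 4+11=15
a = 11: 11+11=22
Distinct sums: {0, 1, 2, 4, 5, 8, 11, 12, 15, 22}
|A + A| = 10

|A + A| = 10


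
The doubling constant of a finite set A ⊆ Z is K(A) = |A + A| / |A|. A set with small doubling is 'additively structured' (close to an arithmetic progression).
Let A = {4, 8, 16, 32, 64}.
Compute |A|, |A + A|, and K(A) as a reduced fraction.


|A| = 5.
Compute A + A by enumerating all 25 pairs.
A + A = {8, 12, 16, 20, 24, 32, 36, 40, 48, 64, 68, 72, 80, 96, 128}, so |A + A| = 15.
K = |A + A| / |A| = 15/5 = 3/1 ≈ 3.0000.
Reference: AP of size 5 gives K = 9/5 ≈ 1.8000; a fully generic set of size 5 gives K ≈ 3.0000.

|A| = 5, |A + A| = 15, K = 15/5 = 3/1.


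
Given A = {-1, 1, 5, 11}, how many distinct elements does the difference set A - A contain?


A - A = {a - a' : a, a' ∈ A}; |A| = 4.
Bounds: 2|A|-1 ≤ |A - A| ≤ |A|² - |A| + 1, i.e. 7 ≤ |A - A| ≤ 13.
Note: 0 ∈ A - A always (from a - a). The set is symmetric: if d ∈ A - A then -d ∈ A - A.
Enumerate nonzero differences d = a - a' with a > a' (then include -d):
Positive differences: {2, 4, 6, 10, 12}
Full difference set: {0} ∪ (positive diffs) ∪ (negative diffs).
|A - A| = 1 + 2·5 = 11 (matches direct enumeration: 11).

|A - A| = 11


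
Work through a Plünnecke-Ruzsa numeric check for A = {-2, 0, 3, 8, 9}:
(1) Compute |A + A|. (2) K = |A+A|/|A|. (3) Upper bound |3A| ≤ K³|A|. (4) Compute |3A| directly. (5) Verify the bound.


|A| = 5.
Step 1: Compute A + A by enumerating all 25 pairs.
A + A = {-4, -2, 0, 1, 3, 6, 7, 8, 9, 11, 12, 16, 17, 18}, so |A + A| = 14.
Step 2: Doubling constant K = |A + A|/|A| = 14/5 = 14/5 ≈ 2.8000.
Step 3: Plünnecke-Ruzsa gives |3A| ≤ K³·|A| = (2.8000)³ · 5 ≈ 109.7600.
Step 4: Compute 3A = A + A + A directly by enumerating all triples (a,b,c) ∈ A³; |3A| = 28.
Step 5: Check 28 ≤ 109.7600? Yes ✓.

K = 14/5, Plünnecke-Ruzsa bound K³|A| ≈ 109.7600, |3A| = 28, inequality holds.


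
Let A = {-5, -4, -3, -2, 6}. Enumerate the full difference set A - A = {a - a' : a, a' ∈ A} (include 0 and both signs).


A - A = {a - a' : a, a' ∈ A}.
Compute a - a' for each ordered pair (a, a'):
a = -5: -5--5=0, -5--4=-1, -5--3=-2, -5--2=-3, -5-6=-11
a = -4: -4--5=1, -4--4=0, -4--3=-1, -4--2=-2, -4-6=-10
a = -3: -3--5=2, -3--4=1, -3--3=0, -3--2=-1, -3-6=-9
a = -2: -2--5=3, -2--4=2, -2--3=1, -2--2=0, -2-6=-8
a = 6: 6--5=11, 6--4=10, 6--3=9, 6--2=8, 6-6=0
Collecting distinct values (and noting 0 appears from a-a):
A - A = {-11, -10, -9, -8, -3, -2, -1, 0, 1, 2, 3, 8, 9, 10, 11}
|A - A| = 15

A - A = {-11, -10, -9, -8, -3, -2, -1, 0, 1, 2, 3, 8, 9, 10, 11}


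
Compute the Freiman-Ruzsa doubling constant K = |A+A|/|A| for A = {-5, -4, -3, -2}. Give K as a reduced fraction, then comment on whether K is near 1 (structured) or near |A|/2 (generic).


|A| = 4.
Compute A + A by enumerating all 16 pairs.
A + A = {-10, -9, -8, -7, -6, -5, -4}, so |A + A| = 7.
K = |A + A| / |A| = 7/4 (already in lowest terms) ≈ 1.7500.
Reference: AP of size 4 gives K = 7/4 ≈ 1.7500; a fully generic set of size 4 gives K ≈ 2.5000.

|A| = 4, |A + A| = 7, K = 7/4.


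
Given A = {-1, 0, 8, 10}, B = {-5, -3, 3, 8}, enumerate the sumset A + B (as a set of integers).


A + B = {a + b : a ∈ A, b ∈ B}.
Enumerate all |A|·|B| = 4·4 = 16 pairs (a, b) and collect distinct sums.
a = -1: -1+-5=-6, -1+-3=-4, -1+3=2, -1+8=7
a = 0: 0+-5=-5, 0+-3=-3, 0+3=3, 0+8=8
a = 8: 8+-5=3, 8+-3=5, 8+3=11, 8+8=16
a = 10: 10+-5=5, 10+-3=7, 10+3=13, 10+8=18
Collecting distinct sums: A + B = {-6, -5, -4, -3, 2, 3, 5, 7, 8, 11, 13, 16, 18}
|A + B| = 13

A + B = {-6, -5, -4, -3, 2, 3, 5, 7, 8, 11, 13, 16, 18}


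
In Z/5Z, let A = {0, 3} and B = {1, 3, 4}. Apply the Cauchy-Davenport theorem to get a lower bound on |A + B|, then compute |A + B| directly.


Cauchy-Davenport: |A + B| ≥ min(p, |A| + |B| - 1) for A, B nonempty in Z/pZ.
|A| = 2, |B| = 3, p = 5.
CD lower bound = min(5, 2 + 3 - 1) = min(5, 4) = 4.
Compute A + B mod 5 directly:
a = 0: 0+1=1, 0+3=3, 0+4=4
a = 3: 3+1=4, 3+3=1, 3+4=2
A + B = {1, 2, 3, 4}, so |A + B| = 4.
Verify: 4 ≥ 4? Yes ✓.

CD lower bound = 4, actual |A + B| = 4.


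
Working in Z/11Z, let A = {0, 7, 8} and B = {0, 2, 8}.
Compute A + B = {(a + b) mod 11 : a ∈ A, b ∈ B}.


Work in Z/11Z: reduce every sum a + b modulo 11.
Enumerate all 9 pairs:
a = 0: 0+0=0, 0+2=2, 0+8=8
a = 7: 7+0=7, 7+2=9, 7+8=4
a = 8: 8+0=8, 8+2=10, 8+8=5
Distinct residues collected: {0, 2, 4, 5, 7, 8, 9, 10}
|A + B| = 8 (out of 11 total residues).

A + B = {0, 2, 4, 5, 7, 8, 9, 10}


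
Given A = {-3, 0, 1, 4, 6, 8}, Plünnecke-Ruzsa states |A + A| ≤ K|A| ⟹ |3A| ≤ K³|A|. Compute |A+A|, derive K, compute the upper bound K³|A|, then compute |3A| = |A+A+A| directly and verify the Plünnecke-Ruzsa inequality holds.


|A| = 6.
Step 1: Compute A + A by enumerating all 36 pairs.
A + A = {-6, -3, -2, 0, 1, 2, 3, 4, 5, 6, 7, 8, 9, 10, 12, 14, 16}, so |A + A| = 17.
Step 2: Doubling constant K = |A + A|/|A| = 17/6 = 17/6 ≈ 2.8333.
Step 3: Plünnecke-Ruzsa gives |3A| ≤ K³·|A| = (2.8333)³ · 6 ≈ 136.4722.
Step 4: Compute 3A = A + A + A directly by enumerating all triples (a,b,c) ∈ A³; |3A| = 28.
Step 5: Check 28 ≤ 136.4722? Yes ✓.

K = 17/6, Plünnecke-Ruzsa bound K³|A| ≈ 136.4722, |3A| = 28, inequality holds.


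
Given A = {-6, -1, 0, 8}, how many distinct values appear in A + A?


A + A = {a + a' : a, a' ∈ A}; |A| = 4.
General bounds: 2|A| - 1 ≤ |A + A| ≤ |A|(|A|+1)/2, i.e. 7 ≤ |A + A| ≤ 10.
Lower bound 2|A|-1 is attained iff A is an arithmetic progression.
Enumerate sums a + a' for a ≤ a' (symmetric, so this suffices):
a = -6: -6+-6=-12, -6+-1=-7, -6+0=-6, -6+8=2
a = -1: -1+-1=-2, -1+0=-1, -1+8=7
a = 0: 0+0=0, 0+8=8
a = 8: 8+8=16
Distinct sums: {-12, -7, -6, -2, -1, 0, 2, 7, 8, 16}
|A + A| = 10

|A + A| = 10


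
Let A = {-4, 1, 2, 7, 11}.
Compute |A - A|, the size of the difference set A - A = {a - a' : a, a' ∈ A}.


A - A = {a - a' : a, a' ∈ A}; |A| = 5.
Bounds: 2|A|-1 ≤ |A - A| ≤ |A|² - |A| + 1, i.e. 9 ≤ |A - A| ≤ 21.
Note: 0 ∈ A - A always (from a - a). The set is symmetric: if d ∈ A - A then -d ∈ A - A.
Enumerate nonzero differences d = a - a' with a > a' (then include -d):
Positive differences: {1, 4, 5, 6, 9, 10, 11, 15}
Full difference set: {0} ∪ (positive diffs) ∪ (negative diffs).
|A - A| = 1 + 2·8 = 17 (matches direct enumeration: 17).

|A - A| = 17


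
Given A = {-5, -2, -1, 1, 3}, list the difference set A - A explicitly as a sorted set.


A - A = {a - a' : a, a' ∈ A}.
Compute a - a' for each ordered pair (a, a'):
a = -5: -5--5=0, -5--2=-3, -5--1=-4, -5-1=-6, -5-3=-8
a = -2: -2--5=3, -2--2=0, -2--1=-1, -2-1=-3, -2-3=-5
a = -1: -1--5=4, -1--2=1, -1--1=0, -1-1=-2, -1-3=-4
a = 1: 1--5=6, 1--2=3, 1--1=2, 1-1=0, 1-3=-2
a = 3: 3--5=8, 3--2=5, 3--1=4, 3-1=2, 3-3=0
Collecting distinct values (and noting 0 appears from a-a):
A - A = {-8, -6, -5, -4, -3, -2, -1, 0, 1, 2, 3, 4, 5, 6, 8}
|A - A| = 15

A - A = {-8, -6, -5, -4, -3, -2, -1, 0, 1, 2, 3, 4, 5, 6, 8}


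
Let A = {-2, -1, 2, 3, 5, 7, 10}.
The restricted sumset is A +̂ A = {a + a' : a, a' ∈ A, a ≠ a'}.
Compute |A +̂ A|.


Restricted sumset: A +̂ A = {a + a' : a ∈ A, a' ∈ A, a ≠ a'}.
Equivalently, take A + A and drop any sum 2a that is achievable ONLY as a + a for a ∈ A (i.e. sums representable only with equal summands).
Enumerate pairs (a, a') with a < a' (symmetric, so each unordered pair gives one sum; this covers all a ≠ a'):
  -2 + -1 = -3
  -2 + 2 = 0
  -2 + 3 = 1
  -2 + 5 = 3
  -2 + 7 = 5
  -2 + 10 = 8
  -1 + 2 = 1
  -1 + 3 = 2
  -1 + 5 = 4
  -1 + 7 = 6
  -1 + 10 = 9
  2 + 3 = 5
  2 + 5 = 7
  2 + 7 = 9
  2 + 10 = 12
  3 + 5 = 8
  3 + 7 = 10
  3 + 10 = 13
  5 + 7 = 12
  5 + 10 = 15
  7 + 10 = 17
Collected distinct sums: {-3, 0, 1, 2, 3, 4, 5, 6, 7, 8, 9, 10, 12, 13, 15, 17}
|A +̂ A| = 16
(Reference bound: |A +̂ A| ≥ 2|A| - 3 for |A| ≥ 2, with |A| = 7 giving ≥ 11.)

|A +̂ A| = 16


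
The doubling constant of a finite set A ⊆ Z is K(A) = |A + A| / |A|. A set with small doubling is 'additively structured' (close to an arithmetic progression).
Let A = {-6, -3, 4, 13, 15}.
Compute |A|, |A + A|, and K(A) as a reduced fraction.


|A| = 5.
Compute A + A by enumerating all 25 pairs.
A + A = {-12, -9, -6, -2, 1, 7, 8, 9, 10, 12, 17, 19, 26, 28, 30}, so |A + A| = 15.
K = |A + A| / |A| = 15/5 = 3/1 ≈ 3.0000.
Reference: AP of size 5 gives K = 9/5 ≈ 1.8000; a fully generic set of size 5 gives K ≈ 3.0000.

|A| = 5, |A + A| = 15, K = 15/5 = 3/1.


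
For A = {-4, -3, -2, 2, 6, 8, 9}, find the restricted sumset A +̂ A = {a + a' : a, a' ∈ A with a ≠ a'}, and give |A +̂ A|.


Restricted sumset: A +̂ A = {a + a' : a ∈ A, a' ∈ A, a ≠ a'}.
Equivalently, take A + A and drop any sum 2a that is achievable ONLY as a + a for a ∈ A (i.e. sums representable only with equal summands).
Enumerate pairs (a, a') with a < a' (symmetric, so each unordered pair gives one sum; this covers all a ≠ a'):
  -4 + -3 = -7
  -4 + -2 = -6
  -4 + 2 = -2
  -4 + 6 = 2
  -4 + 8 = 4
  -4 + 9 = 5
  -3 + -2 = -5
  -3 + 2 = -1
  -3 + 6 = 3
  -3 + 8 = 5
  -3 + 9 = 6
  -2 + 2 = 0
  -2 + 6 = 4
  -2 + 8 = 6
  -2 + 9 = 7
  2 + 6 = 8
  2 + 8 = 10
  2 + 9 = 11
  6 + 8 = 14
  6 + 9 = 15
  8 + 9 = 17
Collected distinct sums: {-7, -6, -5, -2, -1, 0, 2, 3, 4, 5, 6, 7, 8, 10, 11, 14, 15, 17}
|A +̂ A| = 18
(Reference bound: |A +̂ A| ≥ 2|A| - 3 for |A| ≥ 2, with |A| = 7 giving ≥ 11.)

|A +̂ A| = 18


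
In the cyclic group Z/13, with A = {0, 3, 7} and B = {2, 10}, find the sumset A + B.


Work in Z/13Z: reduce every sum a + b modulo 13.
Enumerate all 6 pairs:
a = 0: 0+2=2, 0+10=10
a = 3: 3+2=5, 3+10=0
a = 7: 7+2=9, 7+10=4
Distinct residues collected: {0, 2, 4, 5, 9, 10}
|A + B| = 6 (out of 13 total residues).

A + B = {0, 2, 4, 5, 9, 10}


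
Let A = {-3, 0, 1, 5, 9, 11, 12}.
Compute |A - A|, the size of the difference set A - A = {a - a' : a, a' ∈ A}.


A - A = {a - a' : a, a' ∈ A}; |A| = 7.
Bounds: 2|A|-1 ≤ |A - A| ≤ |A|² - |A| + 1, i.e. 13 ≤ |A - A| ≤ 43.
Note: 0 ∈ A - A always (from a - a). The set is symmetric: if d ∈ A - A then -d ∈ A - A.
Enumerate nonzero differences d = a - a' with a > a' (then include -d):
Positive differences: {1, 2, 3, 4, 5, 6, 7, 8, 9, 10, 11, 12, 14, 15}
Full difference set: {0} ∪ (positive diffs) ∪ (negative diffs).
|A - A| = 1 + 2·14 = 29 (matches direct enumeration: 29).

|A - A| = 29


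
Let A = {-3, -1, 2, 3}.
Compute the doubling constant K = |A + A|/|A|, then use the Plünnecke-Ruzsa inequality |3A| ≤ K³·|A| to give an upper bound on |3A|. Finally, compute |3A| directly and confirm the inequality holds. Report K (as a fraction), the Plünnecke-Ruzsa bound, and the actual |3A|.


|A| = 4.
Step 1: Compute A + A by enumerating all 16 pairs.
A + A = {-6, -4, -2, -1, 0, 1, 2, 4, 5, 6}, so |A + A| = 10.
Step 2: Doubling constant K = |A + A|/|A| = 10/4 = 10/4 ≈ 2.5000.
Step 3: Plünnecke-Ruzsa gives |3A| ≤ K³·|A| = (2.5000)³ · 4 ≈ 62.5000.
Step 4: Compute 3A = A + A + A directly by enumerating all triples (a,b,c) ∈ A³; |3A| = 17.
Step 5: Check 17 ≤ 62.5000? Yes ✓.

K = 10/4, Plünnecke-Ruzsa bound K³|A| ≈ 62.5000, |3A| = 17, inequality holds.


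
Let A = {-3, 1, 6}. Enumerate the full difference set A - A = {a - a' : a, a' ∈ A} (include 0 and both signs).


A - A = {a - a' : a, a' ∈ A}.
Compute a - a' for each ordered pair (a, a'):
a = -3: -3--3=0, -3-1=-4, -3-6=-9
a = 1: 1--3=4, 1-1=0, 1-6=-5
a = 6: 6--3=9, 6-1=5, 6-6=0
Collecting distinct values (and noting 0 appears from a-a):
A - A = {-9, -5, -4, 0, 4, 5, 9}
|A - A| = 7

A - A = {-9, -5, -4, 0, 4, 5, 9}


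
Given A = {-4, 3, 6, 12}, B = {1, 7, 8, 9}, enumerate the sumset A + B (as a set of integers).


A + B = {a + b : a ∈ A, b ∈ B}.
Enumerate all |A|·|B| = 4·4 = 16 pairs (a, b) and collect distinct sums.
a = -4: -4+1=-3, -4+7=3, -4+8=4, -4+9=5
a = 3: 3+1=4, 3+7=10, 3+8=11, 3+9=12
a = 6: 6+1=7, 6+7=13, 6+8=14, 6+9=15
a = 12: 12+1=13, 12+7=19, 12+8=20, 12+9=21
Collecting distinct sums: A + B = {-3, 3, 4, 5, 7, 10, 11, 12, 13, 14, 15, 19, 20, 21}
|A + B| = 14

A + B = {-3, 3, 4, 5, 7, 10, 11, 12, 13, 14, 15, 19, 20, 21}


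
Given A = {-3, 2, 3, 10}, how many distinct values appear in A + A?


A + A = {a + a' : a, a' ∈ A}; |A| = 4.
General bounds: 2|A| - 1 ≤ |A + A| ≤ |A|(|A|+1)/2, i.e. 7 ≤ |A + A| ≤ 10.
Lower bound 2|A|-1 is attained iff A is an arithmetic progression.
Enumerate sums a + a' for a ≤ a' (symmetric, so this suffices):
a = -3: -3+-3=-6, -3+2=-1, -3+3=0, -3+10=7
a = 2: 2+2=4, 2+3=5, 2+10=12
a = 3: 3+3=6, 3+10=13
a = 10: 10+10=20
Distinct sums: {-6, -1, 0, 4, 5, 6, 7, 12, 13, 20}
|A + A| = 10

|A + A| = 10


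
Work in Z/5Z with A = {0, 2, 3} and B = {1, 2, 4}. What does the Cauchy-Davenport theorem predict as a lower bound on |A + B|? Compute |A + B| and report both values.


Cauchy-Davenport: |A + B| ≥ min(p, |A| + |B| - 1) for A, B nonempty in Z/pZ.
|A| = 3, |B| = 3, p = 5.
CD lower bound = min(5, 3 + 3 - 1) = min(5, 5) = 5.
Compute A + B mod 5 directly:
a = 0: 0+1=1, 0+2=2, 0+4=4
a = 2: 2+1=3, 2+2=4, 2+4=1
a = 3: 3+1=4, 3+2=0, 3+4=2
A + B = {0, 1, 2, 3, 4}, so |A + B| = 5.
Verify: 5 ≥ 5? Yes ✓.

CD lower bound = 5, actual |A + B| = 5.


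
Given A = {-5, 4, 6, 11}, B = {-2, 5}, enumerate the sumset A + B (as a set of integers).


A + B = {a + b : a ∈ A, b ∈ B}.
Enumerate all |A|·|B| = 4·2 = 8 pairs (a, b) and collect distinct sums.
a = -5: -5+-2=-7, -5+5=0
a = 4: 4+-2=2, 4+5=9
a = 6: 6+-2=4, 6+5=11
a = 11: 11+-2=9, 11+5=16
Collecting distinct sums: A + B = {-7, 0, 2, 4, 9, 11, 16}
|A + B| = 7

A + B = {-7, 0, 2, 4, 9, 11, 16}


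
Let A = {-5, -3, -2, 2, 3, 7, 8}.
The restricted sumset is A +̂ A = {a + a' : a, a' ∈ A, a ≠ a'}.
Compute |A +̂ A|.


Restricted sumset: A +̂ A = {a + a' : a ∈ A, a' ∈ A, a ≠ a'}.
Equivalently, take A + A and drop any sum 2a that is achievable ONLY as a + a for a ∈ A (i.e. sums representable only with equal summands).
Enumerate pairs (a, a') with a < a' (symmetric, so each unordered pair gives one sum; this covers all a ≠ a'):
  -5 + -3 = -8
  -5 + -2 = -7
  -5 + 2 = -3
  -5 + 3 = -2
  -5 + 7 = 2
  -5 + 8 = 3
  -3 + -2 = -5
  -3 + 2 = -1
  -3 + 3 = 0
  -3 + 7 = 4
  -3 + 8 = 5
  -2 + 2 = 0
  -2 + 3 = 1
  -2 + 7 = 5
  -2 + 8 = 6
  2 + 3 = 5
  2 + 7 = 9
  2 + 8 = 10
  3 + 7 = 10
  3 + 8 = 11
  7 + 8 = 15
Collected distinct sums: {-8, -7, -5, -3, -2, -1, 0, 1, 2, 3, 4, 5, 6, 9, 10, 11, 15}
|A +̂ A| = 17
(Reference bound: |A +̂ A| ≥ 2|A| - 3 for |A| ≥ 2, with |A| = 7 giving ≥ 11.)

|A +̂ A| = 17


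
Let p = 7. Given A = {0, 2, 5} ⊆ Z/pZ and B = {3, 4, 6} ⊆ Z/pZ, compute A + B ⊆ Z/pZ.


Work in Z/7Z: reduce every sum a + b modulo 7.
Enumerate all 9 pairs:
a = 0: 0+3=3, 0+4=4, 0+6=6
a = 2: 2+3=5, 2+4=6, 2+6=1
a = 5: 5+3=1, 5+4=2, 5+6=4
Distinct residues collected: {1, 2, 3, 4, 5, 6}
|A + B| = 6 (out of 7 total residues).

A + B = {1, 2, 3, 4, 5, 6}


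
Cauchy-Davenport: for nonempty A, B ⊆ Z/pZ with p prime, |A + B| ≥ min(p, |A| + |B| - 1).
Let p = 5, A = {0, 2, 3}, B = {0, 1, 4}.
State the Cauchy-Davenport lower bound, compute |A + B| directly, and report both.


Cauchy-Davenport: |A + B| ≥ min(p, |A| + |B| - 1) for A, B nonempty in Z/pZ.
|A| = 3, |B| = 3, p = 5.
CD lower bound = min(5, 3 + 3 - 1) = min(5, 5) = 5.
Compute A + B mod 5 directly:
a = 0: 0+0=0, 0+1=1, 0+4=4
a = 2: 2+0=2, 2+1=3, 2+4=1
a = 3: 3+0=3, 3+1=4, 3+4=2
A + B = {0, 1, 2, 3, 4}, so |A + B| = 5.
Verify: 5 ≥ 5? Yes ✓.

CD lower bound = 5, actual |A + B| = 5.


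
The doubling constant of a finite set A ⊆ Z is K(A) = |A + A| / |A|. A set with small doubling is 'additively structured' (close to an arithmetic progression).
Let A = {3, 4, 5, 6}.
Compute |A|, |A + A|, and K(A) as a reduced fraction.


|A| = 4.
Compute A + A by enumerating all 16 pairs.
A + A = {6, 7, 8, 9, 10, 11, 12}, so |A + A| = 7.
K = |A + A| / |A| = 7/4 (already in lowest terms) ≈ 1.7500.
Reference: AP of size 4 gives K = 7/4 ≈ 1.7500; a fully generic set of size 4 gives K ≈ 2.5000.

|A| = 4, |A + A| = 7, K = 7/4.


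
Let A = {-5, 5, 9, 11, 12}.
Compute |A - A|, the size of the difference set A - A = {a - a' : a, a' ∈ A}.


A - A = {a - a' : a, a' ∈ A}; |A| = 5.
Bounds: 2|A|-1 ≤ |A - A| ≤ |A|² - |A| + 1, i.e. 9 ≤ |A - A| ≤ 21.
Note: 0 ∈ A - A always (from a - a). The set is symmetric: if d ∈ A - A then -d ∈ A - A.
Enumerate nonzero differences d = a - a' with a > a' (then include -d):
Positive differences: {1, 2, 3, 4, 6, 7, 10, 14, 16, 17}
Full difference set: {0} ∪ (positive diffs) ∪ (negative diffs).
|A - A| = 1 + 2·10 = 21 (matches direct enumeration: 21).

|A - A| = 21


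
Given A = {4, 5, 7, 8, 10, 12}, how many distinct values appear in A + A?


A + A = {a + a' : a, a' ∈ A}; |A| = 6.
General bounds: 2|A| - 1 ≤ |A + A| ≤ |A|(|A|+1)/2, i.e. 11 ≤ |A + A| ≤ 21.
Lower bound 2|A|-1 is attained iff A is an arithmetic progression.
Enumerate sums a + a' for a ≤ a' (symmetric, so this suffices):
a = 4: 4+4=8, 4+5=9, 4+7=11, 4+8=12, 4+10=14, 4+12=16
a = 5: 5+5=10, 5+7=12, 5+8=13, 5+10=15, 5+12=17
a = 7: 7+7=14, 7+8=15, 7+10=17, 7+12=19
a = 8: 8+8=16, 8+10=18, 8+12=20
a = 10: 10+10=20, 10+12=22
a = 12: 12+12=24
Distinct sums: {8, 9, 10, 11, 12, 13, 14, 15, 16, 17, 18, 19, 20, 22, 24}
|A + A| = 15

|A + A| = 15


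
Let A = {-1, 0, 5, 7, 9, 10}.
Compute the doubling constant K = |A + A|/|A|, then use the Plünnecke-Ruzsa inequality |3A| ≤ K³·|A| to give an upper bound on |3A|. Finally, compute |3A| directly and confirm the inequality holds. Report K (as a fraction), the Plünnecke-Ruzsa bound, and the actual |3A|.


|A| = 6.
Step 1: Compute A + A by enumerating all 36 pairs.
A + A = {-2, -1, 0, 4, 5, 6, 7, 8, 9, 10, 12, 14, 15, 16, 17, 18, 19, 20}, so |A + A| = 18.
Step 2: Doubling constant K = |A + A|/|A| = 18/6 = 18/6 ≈ 3.0000.
Step 3: Plünnecke-Ruzsa gives |3A| ≤ K³·|A| = (3.0000)³ · 6 ≈ 162.0000.
Step 4: Compute 3A = A + A + A directly by enumerating all triples (a,b,c) ∈ A³; |3A| = 32.
Step 5: Check 32 ≤ 162.0000? Yes ✓.

K = 18/6, Plünnecke-Ruzsa bound K³|A| ≈ 162.0000, |3A| = 32, inequality holds.


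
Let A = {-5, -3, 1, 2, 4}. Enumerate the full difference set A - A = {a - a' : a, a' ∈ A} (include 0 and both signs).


A - A = {a - a' : a, a' ∈ A}.
Compute a - a' for each ordered pair (a, a'):
a = -5: -5--5=0, -5--3=-2, -5-1=-6, -5-2=-7, -5-4=-9
a = -3: -3--5=2, -3--3=0, -3-1=-4, -3-2=-5, -3-4=-7
a = 1: 1--5=6, 1--3=4, 1-1=0, 1-2=-1, 1-4=-3
a = 2: 2--5=7, 2--3=5, 2-1=1, 2-2=0, 2-4=-2
a = 4: 4--5=9, 4--3=7, 4-1=3, 4-2=2, 4-4=0
Collecting distinct values (and noting 0 appears from a-a):
A - A = {-9, -7, -6, -5, -4, -3, -2, -1, 0, 1, 2, 3, 4, 5, 6, 7, 9}
|A - A| = 17

A - A = {-9, -7, -6, -5, -4, -3, -2, -1, 0, 1, 2, 3, 4, 5, 6, 7, 9}


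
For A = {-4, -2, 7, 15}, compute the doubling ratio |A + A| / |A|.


|A| = 4.
Compute A + A by enumerating all 16 pairs.
A + A = {-8, -6, -4, 3, 5, 11, 13, 14, 22, 30}, so |A + A| = 10.
K = |A + A| / |A| = 10/4 = 5/2 ≈ 2.5000.
Reference: AP of size 4 gives K = 7/4 ≈ 1.7500; a fully generic set of size 4 gives K ≈ 2.5000.

|A| = 4, |A + A| = 10, K = 10/4 = 5/2.


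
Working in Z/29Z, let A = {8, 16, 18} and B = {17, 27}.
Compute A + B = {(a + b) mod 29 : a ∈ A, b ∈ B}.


Work in Z/29Z: reduce every sum a + b modulo 29.
Enumerate all 6 pairs:
a = 8: 8+17=25, 8+27=6
a = 16: 16+17=4, 16+27=14
a = 18: 18+17=6, 18+27=16
Distinct residues collected: {4, 6, 14, 16, 25}
|A + B| = 5 (out of 29 total residues).

A + B = {4, 6, 14, 16, 25}


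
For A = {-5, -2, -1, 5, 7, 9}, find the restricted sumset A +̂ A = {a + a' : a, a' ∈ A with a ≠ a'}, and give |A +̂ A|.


Restricted sumset: A +̂ A = {a + a' : a ∈ A, a' ∈ A, a ≠ a'}.
Equivalently, take A + A and drop any sum 2a that is achievable ONLY as a + a for a ∈ A (i.e. sums representable only with equal summands).
Enumerate pairs (a, a') with a < a' (symmetric, so each unordered pair gives one sum; this covers all a ≠ a'):
  -5 + -2 = -7
  -5 + -1 = -6
  -5 + 5 = 0
  -5 + 7 = 2
  -5 + 9 = 4
  -2 + -1 = -3
  -2 + 5 = 3
  -2 + 7 = 5
  -2 + 9 = 7
  -1 + 5 = 4
  -1 + 7 = 6
  -1 + 9 = 8
  5 + 7 = 12
  5 + 9 = 14
  7 + 9 = 16
Collected distinct sums: {-7, -6, -3, 0, 2, 3, 4, 5, 6, 7, 8, 12, 14, 16}
|A +̂ A| = 14
(Reference bound: |A +̂ A| ≥ 2|A| - 3 for |A| ≥ 2, with |A| = 6 giving ≥ 9.)

|A +̂ A| = 14


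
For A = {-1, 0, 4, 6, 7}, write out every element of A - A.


A - A = {a - a' : a, a' ∈ A}.
Compute a - a' for each ordered pair (a, a'):
a = -1: -1--1=0, -1-0=-1, -1-4=-5, -1-6=-7, -1-7=-8
a = 0: 0--1=1, 0-0=0, 0-4=-4, 0-6=-6, 0-7=-7
a = 4: 4--1=5, 4-0=4, 4-4=0, 4-6=-2, 4-7=-3
a = 6: 6--1=7, 6-0=6, 6-4=2, 6-6=0, 6-7=-1
a = 7: 7--1=8, 7-0=7, 7-4=3, 7-6=1, 7-7=0
Collecting distinct values (and noting 0 appears from a-a):
A - A = {-8, -7, -6, -5, -4, -3, -2, -1, 0, 1, 2, 3, 4, 5, 6, 7, 8}
|A - A| = 17

A - A = {-8, -7, -6, -5, -4, -3, -2, -1, 0, 1, 2, 3, 4, 5, 6, 7, 8}


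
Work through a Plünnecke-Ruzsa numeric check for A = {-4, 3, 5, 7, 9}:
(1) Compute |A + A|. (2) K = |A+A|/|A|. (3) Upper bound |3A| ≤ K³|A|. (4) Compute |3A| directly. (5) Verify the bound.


|A| = 5.
Step 1: Compute A + A by enumerating all 25 pairs.
A + A = {-8, -1, 1, 3, 5, 6, 8, 10, 12, 14, 16, 18}, so |A + A| = 12.
Step 2: Doubling constant K = |A + A|/|A| = 12/5 = 12/5 ≈ 2.4000.
Step 3: Plünnecke-Ruzsa gives |3A| ≤ K³·|A| = (2.4000)³ · 5 ≈ 69.1200.
Step 4: Compute 3A = A + A + A directly by enumerating all triples (a,b,c) ∈ A³; |3A| = 22.
Step 5: Check 22 ≤ 69.1200? Yes ✓.

K = 12/5, Plünnecke-Ruzsa bound K³|A| ≈ 69.1200, |3A| = 22, inequality holds.


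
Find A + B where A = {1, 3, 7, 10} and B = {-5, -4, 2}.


A + B = {a + b : a ∈ A, b ∈ B}.
Enumerate all |A|·|B| = 4·3 = 12 pairs (a, b) and collect distinct sums.
a = 1: 1+-5=-4, 1+-4=-3, 1+2=3
a = 3: 3+-5=-2, 3+-4=-1, 3+2=5
a = 7: 7+-5=2, 7+-4=3, 7+2=9
a = 10: 10+-5=5, 10+-4=6, 10+2=12
Collecting distinct sums: A + B = {-4, -3, -2, -1, 2, 3, 5, 6, 9, 12}
|A + B| = 10

A + B = {-4, -3, -2, -1, 2, 3, 5, 6, 9, 12}


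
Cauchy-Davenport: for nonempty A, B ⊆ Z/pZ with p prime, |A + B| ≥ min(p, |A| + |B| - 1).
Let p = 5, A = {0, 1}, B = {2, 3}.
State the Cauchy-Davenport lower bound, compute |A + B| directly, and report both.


Cauchy-Davenport: |A + B| ≥ min(p, |A| + |B| - 1) for A, B nonempty in Z/pZ.
|A| = 2, |B| = 2, p = 5.
CD lower bound = min(5, 2 + 2 - 1) = min(5, 3) = 3.
Compute A + B mod 5 directly:
a = 0: 0+2=2, 0+3=3
a = 1: 1+2=3, 1+3=4
A + B = {2, 3, 4}, so |A + B| = 3.
Verify: 3 ≥ 3? Yes ✓.

CD lower bound = 3, actual |A + B| = 3.


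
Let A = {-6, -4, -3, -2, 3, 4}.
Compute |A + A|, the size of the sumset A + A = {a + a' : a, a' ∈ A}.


A + A = {a + a' : a, a' ∈ A}; |A| = 6.
General bounds: 2|A| - 1 ≤ |A + A| ≤ |A|(|A|+1)/2, i.e. 11 ≤ |A + A| ≤ 21.
Lower bound 2|A|-1 is attained iff A is an arithmetic progression.
Enumerate sums a + a' for a ≤ a' (symmetric, so this suffices):
a = -6: -6+-6=-12, -6+-4=-10, -6+-3=-9, -6+-2=-8, -6+3=-3, -6+4=-2
a = -4: -4+-4=-8, -4+-3=-7, -4+-2=-6, -4+3=-1, -4+4=0
a = -3: -3+-3=-6, -3+-2=-5, -3+3=0, -3+4=1
a = -2: -2+-2=-4, -2+3=1, -2+4=2
a = 3: 3+3=6, 3+4=7
a = 4: 4+4=8
Distinct sums: {-12, -10, -9, -8, -7, -6, -5, -4, -3, -2, -1, 0, 1, 2, 6, 7, 8}
|A + A| = 17

|A + A| = 17


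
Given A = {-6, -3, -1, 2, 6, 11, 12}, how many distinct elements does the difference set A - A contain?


A - A = {a - a' : a, a' ∈ A}; |A| = 7.
Bounds: 2|A|-1 ≤ |A - A| ≤ |A|² - |A| + 1, i.e. 13 ≤ |A - A| ≤ 43.
Note: 0 ∈ A - A always (from a - a). The set is symmetric: if d ∈ A - A then -d ∈ A - A.
Enumerate nonzero differences d = a - a' with a > a' (then include -d):
Positive differences: {1, 2, 3, 4, 5, 6, 7, 8, 9, 10, 12, 13, 14, 15, 17, 18}
Full difference set: {0} ∪ (positive diffs) ∪ (negative diffs).
|A - A| = 1 + 2·16 = 33 (matches direct enumeration: 33).

|A - A| = 33


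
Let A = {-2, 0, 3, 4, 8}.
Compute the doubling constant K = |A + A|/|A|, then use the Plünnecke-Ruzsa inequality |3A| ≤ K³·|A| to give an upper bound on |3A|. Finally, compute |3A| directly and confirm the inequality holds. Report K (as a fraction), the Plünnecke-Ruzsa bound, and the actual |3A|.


|A| = 5.
Step 1: Compute A + A by enumerating all 25 pairs.
A + A = {-4, -2, 0, 1, 2, 3, 4, 6, 7, 8, 11, 12, 16}, so |A + A| = 13.
Step 2: Doubling constant K = |A + A|/|A| = 13/5 = 13/5 ≈ 2.6000.
Step 3: Plünnecke-Ruzsa gives |3A| ≤ K³·|A| = (2.6000)³ · 5 ≈ 87.8800.
Step 4: Compute 3A = A + A + A directly by enumerating all triples (a,b,c) ∈ A³; |3A| = 23.
Step 5: Check 23 ≤ 87.8800? Yes ✓.

K = 13/5, Plünnecke-Ruzsa bound K³|A| ≈ 87.8800, |3A| = 23, inequality holds.


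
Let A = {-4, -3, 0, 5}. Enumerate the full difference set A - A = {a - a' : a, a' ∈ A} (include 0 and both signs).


A - A = {a - a' : a, a' ∈ A}.
Compute a - a' for each ordered pair (a, a'):
a = -4: -4--4=0, -4--3=-1, -4-0=-4, -4-5=-9
a = -3: -3--4=1, -3--3=0, -3-0=-3, -3-5=-8
a = 0: 0--4=4, 0--3=3, 0-0=0, 0-5=-5
a = 5: 5--4=9, 5--3=8, 5-0=5, 5-5=0
Collecting distinct values (and noting 0 appears from a-a):
A - A = {-9, -8, -5, -4, -3, -1, 0, 1, 3, 4, 5, 8, 9}
|A - A| = 13

A - A = {-9, -8, -5, -4, -3, -1, 0, 1, 3, 4, 5, 8, 9}


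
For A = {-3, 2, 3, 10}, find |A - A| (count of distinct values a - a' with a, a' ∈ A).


A - A = {a - a' : a, a' ∈ A}; |A| = 4.
Bounds: 2|A|-1 ≤ |A - A| ≤ |A|² - |A| + 1, i.e. 7 ≤ |A - A| ≤ 13.
Note: 0 ∈ A - A always (from a - a). The set is symmetric: if d ∈ A - A then -d ∈ A - A.
Enumerate nonzero differences d = a - a' with a > a' (then include -d):
Positive differences: {1, 5, 6, 7, 8, 13}
Full difference set: {0} ∪ (positive diffs) ∪ (negative diffs).
|A - A| = 1 + 2·6 = 13 (matches direct enumeration: 13).

|A - A| = 13


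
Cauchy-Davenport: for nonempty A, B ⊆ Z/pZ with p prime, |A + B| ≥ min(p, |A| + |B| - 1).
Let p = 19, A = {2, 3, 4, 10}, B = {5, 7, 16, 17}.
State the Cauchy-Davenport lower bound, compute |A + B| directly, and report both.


Cauchy-Davenport: |A + B| ≥ min(p, |A| + |B| - 1) for A, B nonempty in Z/pZ.
|A| = 4, |B| = 4, p = 19.
CD lower bound = min(19, 4 + 4 - 1) = min(19, 7) = 7.
Compute A + B mod 19 directly:
a = 2: 2+5=7, 2+7=9, 2+16=18, 2+17=0
a = 3: 3+5=8, 3+7=10, 3+16=0, 3+17=1
a = 4: 4+5=9, 4+7=11, 4+16=1, 4+17=2
a = 10: 10+5=15, 10+7=17, 10+16=7, 10+17=8
A + B = {0, 1, 2, 7, 8, 9, 10, 11, 15, 17, 18}, so |A + B| = 11.
Verify: 11 ≥ 7? Yes ✓.

CD lower bound = 7, actual |A + B| = 11.


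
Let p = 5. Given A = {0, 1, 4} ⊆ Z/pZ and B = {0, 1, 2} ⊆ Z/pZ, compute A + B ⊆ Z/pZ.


Work in Z/5Z: reduce every sum a + b modulo 5.
Enumerate all 9 pairs:
a = 0: 0+0=0, 0+1=1, 0+2=2
a = 1: 1+0=1, 1+1=2, 1+2=3
a = 4: 4+0=4, 4+1=0, 4+2=1
Distinct residues collected: {0, 1, 2, 3, 4}
|A + B| = 5 (out of 5 total residues).

A + B = {0, 1, 2, 3, 4}


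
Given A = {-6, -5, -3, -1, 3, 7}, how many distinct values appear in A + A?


A + A = {a + a' : a, a' ∈ A}; |A| = 6.
General bounds: 2|A| - 1 ≤ |A + A| ≤ |A|(|A|+1)/2, i.e. 11 ≤ |A + A| ≤ 21.
Lower bound 2|A|-1 is attained iff A is an arithmetic progression.
Enumerate sums a + a' for a ≤ a' (symmetric, so this suffices):
a = -6: -6+-6=-12, -6+-5=-11, -6+-3=-9, -6+-1=-7, -6+3=-3, -6+7=1
a = -5: -5+-5=-10, -5+-3=-8, -5+-1=-6, -5+3=-2, -5+7=2
a = -3: -3+-3=-6, -3+-1=-4, -3+3=0, -3+7=4
a = -1: -1+-1=-2, -1+3=2, -1+7=6
a = 3: 3+3=6, 3+7=10
a = 7: 7+7=14
Distinct sums: {-12, -11, -10, -9, -8, -7, -6, -4, -3, -2, 0, 1, 2, 4, 6, 10, 14}
|A + A| = 17

|A + A| = 17


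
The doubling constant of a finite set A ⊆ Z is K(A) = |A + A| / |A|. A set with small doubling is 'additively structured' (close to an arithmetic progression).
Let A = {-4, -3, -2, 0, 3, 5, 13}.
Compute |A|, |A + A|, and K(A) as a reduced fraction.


|A| = 7.
Compute A + A by enumerating all 49 pairs.
A + A = {-8, -7, -6, -5, -4, -3, -2, -1, 0, 1, 2, 3, 5, 6, 8, 9, 10, 11, 13, 16, 18, 26}, so |A + A| = 22.
K = |A + A| / |A| = 22/7 (already in lowest terms) ≈ 3.1429.
Reference: AP of size 7 gives K = 13/7 ≈ 1.8571; a fully generic set of size 7 gives K ≈ 4.0000.

|A| = 7, |A + A| = 22, K = 22/7.


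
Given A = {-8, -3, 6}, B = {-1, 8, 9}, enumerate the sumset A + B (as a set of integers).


A + B = {a + b : a ∈ A, b ∈ B}.
Enumerate all |A|·|B| = 3·3 = 9 pairs (a, b) and collect distinct sums.
a = -8: -8+-1=-9, -8+8=0, -8+9=1
a = -3: -3+-1=-4, -3+8=5, -3+9=6
a = 6: 6+-1=5, 6+8=14, 6+9=15
Collecting distinct sums: A + B = {-9, -4, 0, 1, 5, 6, 14, 15}
|A + B| = 8

A + B = {-9, -4, 0, 1, 5, 6, 14, 15}


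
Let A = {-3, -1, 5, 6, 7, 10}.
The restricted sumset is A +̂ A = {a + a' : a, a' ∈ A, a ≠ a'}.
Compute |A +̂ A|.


Restricted sumset: A +̂ A = {a + a' : a ∈ A, a' ∈ A, a ≠ a'}.
Equivalently, take A + A and drop any sum 2a that is achievable ONLY as a + a for a ∈ A (i.e. sums representable only with equal summands).
Enumerate pairs (a, a') with a < a' (symmetric, so each unordered pair gives one sum; this covers all a ≠ a'):
  -3 + -1 = -4
  -3 + 5 = 2
  -3 + 6 = 3
  -3 + 7 = 4
  -3 + 10 = 7
  -1 + 5 = 4
  -1 + 6 = 5
  -1 + 7 = 6
  -1 + 10 = 9
  5 + 6 = 11
  5 + 7 = 12
  5 + 10 = 15
  6 + 7 = 13
  6 + 10 = 16
  7 + 10 = 17
Collected distinct sums: {-4, 2, 3, 4, 5, 6, 7, 9, 11, 12, 13, 15, 16, 17}
|A +̂ A| = 14
(Reference bound: |A +̂ A| ≥ 2|A| - 3 for |A| ≥ 2, with |A| = 6 giving ≥ 9.)

|A +̂ A| = 14


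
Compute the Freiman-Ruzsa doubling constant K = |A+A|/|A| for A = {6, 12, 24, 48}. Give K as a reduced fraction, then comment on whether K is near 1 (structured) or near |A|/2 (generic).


|A| = 4.
Compute A + A by enumerating all 16 pairs.
A + A = {12, 18, 24, 30, 36, 48, 54, 60, 72, 96}, so |A + A| = 10.
K = |A + A| / |A| = 10/4 = 5/2 ≈ 2.5000.
Reference: AP of size 4 gives K = 7/4 ≈ 1.7500; a fully generic set of size 4 gives K ≈ 2.5000.

|A| = 4, |A + A| = 10, K = 10/4 = 5/2.


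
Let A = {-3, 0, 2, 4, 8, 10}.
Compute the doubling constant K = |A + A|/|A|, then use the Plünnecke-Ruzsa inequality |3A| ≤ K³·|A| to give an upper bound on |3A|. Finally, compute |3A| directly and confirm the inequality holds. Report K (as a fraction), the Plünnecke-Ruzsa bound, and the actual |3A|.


|A| = 6.
Step 1: Compute A + A by enumerating all 36 pairs.
A + A = {-6, -3, -1, 0, 1, 2, 4, 5, 6, 7, 8, 10, 12, 14, 16, 18, 20}, so |A + A| = 17.
Step 2: Doubling constant K = |A + A|/|A| = 17/6 = 17/6 ≈ 2.8333.
Step 3: Plünnecke-Ruzsa gives |3A| ≤ K³·|A| = (2.8333)³ · 6 ≈ 136.4722.
Step 4: Compute 3A = A + A + A directly by enumerating all triples (a,b,c) ∈ A³; |3A| = 31.
Step 5: Check 31 ≤ 136.4722? Yes ✓.

K = 17/6, Plünnecke-Ruzsa bound K³|A| ≈ 136.4722, |3A| = 31, inequality holds.


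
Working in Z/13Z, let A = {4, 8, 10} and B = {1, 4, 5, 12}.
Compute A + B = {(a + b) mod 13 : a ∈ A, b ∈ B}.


Work in Z/13Z: reduce every sum a + b modulo 13.
Enumerate all 12 pairs:
a = 4: 4+1=5, 4+4=8, 4+5=9, 4+12=3
a = 8: 8+1=9, 8+4=12, 8+5=0, 8+12=7
a = 10: 10+1=11, 10+4=1, 10+5=2, 10+12=9
Distinct residues collected: {0, 1, 2, 3, 5, 7, 8, 9, 11, 12}
|A + B| = 10 (out of 13 total residues).

A + B = {0, 1, 2, 3, 5, 7, 8, 9, 11, 12}


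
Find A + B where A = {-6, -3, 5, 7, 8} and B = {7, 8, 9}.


A + B = {a + b : a ∈ A, b ∈ B}.
Enumerate all |A|·|B| = 5·3 = 15 pairs (a, b) and collect distinct sums.
a = -6: -6+7=1, -6+8=2, -6+9=3
a = -3: -3+7=4, -3+8=5, -3+9=6
a = 5: 5+7=12, 5+8=13, 5+9=14
a = 7: 7+7=14, 7+8=15, 7+9=16
a = 8: 8+7=15, 8+8=16, 8+9=17
Collecting distinct sums: A + B = {1, 2, 3, 4, 5, 6, 12, 13, 14, 15, 16, 17}
|A + B| = 12

A + B = {1, 2, 3, 4, 5, 6, 12, 13, 14, 15, 16, 17}


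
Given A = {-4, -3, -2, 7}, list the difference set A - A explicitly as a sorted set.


A - A = {a - a' : a, a' ∈ A}.
Compute a - a' for each ordered pair (a, a'):
a = -4: -4--4=0, -4--3=-1, -4--2=-2, -4-7=-11
a = -3: -3--4=1, -3--3=0, -3--2=-1, -3-7=-10
a = -2: -2--4=2, -2--3=1, -2--2=0, -2-7=-9
a = 7: 7--4=11, 7--3=10, 7--2=9, 7-7=0
Collecting distinct values (and noting 0 appears from a-a):
A - A = {-11, -10, -9, -2, -1, 0, 1, 2, 9, 10, 11}
|A - A| = 11

A - A = {-11, -10, -9, -2, -1, 0, 1, 2, 9, 10, 11}


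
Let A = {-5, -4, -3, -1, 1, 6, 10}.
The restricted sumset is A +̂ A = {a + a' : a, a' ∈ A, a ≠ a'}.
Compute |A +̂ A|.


Restricted sumset: A +̂ A = {a + a' : a ∈ A, a' ∈ A, a ≠ a'}.
Equivalently, take A + A and drop any sum 2a that is achievable ONLY as a + a for a ∈ A (i.e. sums representable only with equal summands).
Enumerate pairs (a, a') with a < a' (symmetric, so each unordered pair gives one sum; this covers all a ≠ a'):
  -5 + -4 = -9
  -5 + -3 = -8
  -5 + -1 = -6
  -5 + 1 = -4
  -5 + 6 = 1
  -5 + 10 = 5
  -4 + -3 = -7
  -4 + -1 = -5
  -4 + 1 = -3
  -4 + 6 = 2
  -4 + 10 = 6
  -3 + -1 = -4
  -3 + 1 = -2
  -3 + 6 = 3
  -3 + 10 = 7
  -1 + 1 = 0
  -1 + 6 = 5
  -1 + 10 = 9
  1 + 6 = 7
  1 + 10 = 11
  6 + 10 = 16
Collected distinct sums: {-9, -8, -7, -6, -5, -4, -3, -2, 0, 1, 2, 3, 5, 6, 7, 9, 11, 16}
|A +̂ A| = 18
(Reference bound: |A +̂ A| ≥ 2|A| - 3 for |A| ≥ 2, with |A| = 7 giving ≥ 11.)

|A +̂ A| = 18
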